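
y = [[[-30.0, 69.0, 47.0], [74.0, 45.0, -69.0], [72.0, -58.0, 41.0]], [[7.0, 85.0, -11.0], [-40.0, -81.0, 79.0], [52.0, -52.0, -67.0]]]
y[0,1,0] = 74.0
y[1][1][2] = 79.0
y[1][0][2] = -11.0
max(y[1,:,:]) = 85.0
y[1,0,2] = -11.0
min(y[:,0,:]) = -30.0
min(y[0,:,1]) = -58.0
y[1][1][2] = 79.0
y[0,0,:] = [-30.0, 69.0, 47.0]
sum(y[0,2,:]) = 55.0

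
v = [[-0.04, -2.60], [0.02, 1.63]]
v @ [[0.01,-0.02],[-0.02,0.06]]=[[0.05, -0.16], [-0.03, 0.10]]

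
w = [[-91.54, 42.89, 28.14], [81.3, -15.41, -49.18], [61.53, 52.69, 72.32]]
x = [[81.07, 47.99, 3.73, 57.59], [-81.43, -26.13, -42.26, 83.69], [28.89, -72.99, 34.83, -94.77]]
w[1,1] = -15.41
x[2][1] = -72.99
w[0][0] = -91.54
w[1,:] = [81.3, -15.41, -49.18]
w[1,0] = 81.3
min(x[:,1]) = -72.99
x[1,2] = -42.26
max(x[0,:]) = 81.07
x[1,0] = -81.43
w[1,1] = -15.41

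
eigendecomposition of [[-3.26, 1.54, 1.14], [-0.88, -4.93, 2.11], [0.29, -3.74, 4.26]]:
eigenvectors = [[0.78+0.00j, (0.78-0j), (0.21+0j)], [-0.13+0.56j, (-0.13-0.56j), (0.22+0j)], [-0.13+0.24j, (-0.13-0.24j), 0.95+0.00j]]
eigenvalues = [(-3.7+1.45j), (-3.7-1.45j), (3.47+0j)]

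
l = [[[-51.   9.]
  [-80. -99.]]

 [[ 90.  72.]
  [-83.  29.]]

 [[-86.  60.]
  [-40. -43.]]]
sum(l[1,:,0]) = 7.0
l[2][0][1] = 60.0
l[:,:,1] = [[9.0, -99.0], [72.0, 29.0], [60.0, -43.0]]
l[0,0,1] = 9.0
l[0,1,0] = -80.0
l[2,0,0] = -86.0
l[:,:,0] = [[-51.0, -80.0], [90.0, -83.0], [-86.0, -40.0]]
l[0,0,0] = -51.0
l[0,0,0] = -51.0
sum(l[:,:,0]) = -250.0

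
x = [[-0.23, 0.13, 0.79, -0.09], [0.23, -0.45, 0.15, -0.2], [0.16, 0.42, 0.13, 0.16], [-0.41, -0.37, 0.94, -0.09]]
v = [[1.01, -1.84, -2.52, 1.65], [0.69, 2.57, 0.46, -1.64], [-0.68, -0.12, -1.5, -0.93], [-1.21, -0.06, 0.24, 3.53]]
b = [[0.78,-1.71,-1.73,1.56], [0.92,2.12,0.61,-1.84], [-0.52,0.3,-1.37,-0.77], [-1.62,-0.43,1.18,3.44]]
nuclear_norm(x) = 2.53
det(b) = -19.89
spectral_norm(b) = 4.93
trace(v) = 5.61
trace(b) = 4.97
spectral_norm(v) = 5.00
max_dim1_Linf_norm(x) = 0.94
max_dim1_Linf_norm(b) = 3.44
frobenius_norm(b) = 6.08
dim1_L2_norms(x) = [0.84, 0.56, 0.49, 1.09]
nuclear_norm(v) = 11.47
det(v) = -40.84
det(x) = 0.04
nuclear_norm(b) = 10.38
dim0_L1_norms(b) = [3.84, 4.56, 4.89, 7.61]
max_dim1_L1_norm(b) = 6.67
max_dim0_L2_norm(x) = 1.24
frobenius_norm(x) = 1.57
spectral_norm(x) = 1.35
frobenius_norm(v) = 6.41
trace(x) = -0.64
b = v + x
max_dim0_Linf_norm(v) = 3.53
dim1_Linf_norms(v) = [2.52, 2.57, 1.5, 3.53]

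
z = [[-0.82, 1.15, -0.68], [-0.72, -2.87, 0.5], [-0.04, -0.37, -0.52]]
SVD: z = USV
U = [[0.36, 0.91, -0.22], [-0.93, 0.33, -0.17], [-0.08, 0.26, 0.96]]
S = [3.2, 1.15, 0.52]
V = [[0.12, 0.97, -0.21], [-0.86, -0.01, -0.51], [0.49, -0.24, -0.84]]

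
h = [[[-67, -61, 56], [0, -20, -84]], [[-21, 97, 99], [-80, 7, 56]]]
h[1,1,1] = 7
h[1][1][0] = -80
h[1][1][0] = -80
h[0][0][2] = 56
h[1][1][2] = 56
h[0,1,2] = -84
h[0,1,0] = 0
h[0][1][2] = -84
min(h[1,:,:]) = -80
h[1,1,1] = 7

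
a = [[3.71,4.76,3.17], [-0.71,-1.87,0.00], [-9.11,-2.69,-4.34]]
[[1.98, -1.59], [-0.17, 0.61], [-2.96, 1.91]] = a @[[0.11, -0.18], [0.05, -0.26], [0.42, 0.10]]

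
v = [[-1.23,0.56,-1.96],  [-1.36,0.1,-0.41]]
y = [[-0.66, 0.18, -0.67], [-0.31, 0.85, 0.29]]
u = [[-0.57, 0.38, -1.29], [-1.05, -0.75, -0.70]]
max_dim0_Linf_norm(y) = 0.85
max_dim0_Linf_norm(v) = 1.96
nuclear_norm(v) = 3.49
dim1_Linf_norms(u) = [1.29, 1.05]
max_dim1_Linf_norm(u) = 1.29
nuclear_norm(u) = 2.80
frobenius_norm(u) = 2.07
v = u + y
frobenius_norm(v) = 2.77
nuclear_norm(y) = 1.90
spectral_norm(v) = 2.64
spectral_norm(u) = 1.83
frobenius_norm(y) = 1.35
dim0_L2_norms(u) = [1.19, 0.84, 1.47]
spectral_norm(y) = 1.04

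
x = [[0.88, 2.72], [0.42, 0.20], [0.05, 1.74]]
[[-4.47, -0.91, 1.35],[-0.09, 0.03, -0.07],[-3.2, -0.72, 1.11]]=x @ [[0.67, 0.26, -0.47], [-1.86, -0.42, 0.65]]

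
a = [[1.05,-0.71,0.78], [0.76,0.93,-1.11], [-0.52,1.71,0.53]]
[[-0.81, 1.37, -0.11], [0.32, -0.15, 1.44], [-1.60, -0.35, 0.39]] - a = [[-1.86,2.08,-0.89],  [-0.44,-1.08,2.55],  [-1.08,-2.06,-0.14]]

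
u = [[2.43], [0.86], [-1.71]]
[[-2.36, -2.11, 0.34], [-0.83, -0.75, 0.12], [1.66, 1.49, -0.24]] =u @ [[-0.97, -0.87, 0.14]]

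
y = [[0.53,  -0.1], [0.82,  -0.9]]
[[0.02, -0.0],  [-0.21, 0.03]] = y @ [[0.10, -0.01], [0.32, -0.04]]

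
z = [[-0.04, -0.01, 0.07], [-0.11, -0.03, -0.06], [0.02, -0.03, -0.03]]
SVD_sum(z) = [[-0.00, -0.0, -0.00], [-0.11, -0.03, -0.06], [-0.00, -0.0, -0.00]] + [[-0.04, 0.0, 0.07], [0.0, -0.00, -0.0], [0.02, -0.0, -0.03]] + [[0.00, -0.01, 0.00], [-0.00, 0.00, -0.0], [0.01, -0.03, 0.00]]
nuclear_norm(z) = 0.25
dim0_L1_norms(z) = [0.17, 0.07, 0.16]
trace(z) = -0.10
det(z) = 0.00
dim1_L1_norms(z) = [0.12, 0.2, 0.08]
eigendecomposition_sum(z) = [[0.01+0.00j, -0.01-0.00j, 0.02+0.00j], [-0.03+0.00j, (0.02+0j), -0.04+0.00j], [0.01+0.00j, (-0.01-0j), (0.02+0j)]] + [[-0.03+0.01j, (-0+0.02j), (0.03+0.02j)], [-0.04-0.03j, (-0.02+0.01j), (-0.01+0.06j)], [-0.02j, (-0.01-0.01j), (-0.02+0.01j)]] + [[(-0.03-0.01j), -0.00-0.02j, 0.03-0.02j], [-0.04+0.03j, (-0.02-0.01j), (-0.01-0.06j)], [0.00+0.02j, (-0.01+0.01j), (-0.02-0.01j)]]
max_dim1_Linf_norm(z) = 0.11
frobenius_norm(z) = 0.16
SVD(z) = [[-0.04, 0.91, 0.42], [-1.0, -0.03, -0.04], [-0.03, -0.42, 0.91]] @ diag([0.1289762987567766, 0.08831310782571988, 0.031079082115877725]) @ [[0.86,0.24,0.45], [-0.47,0.05,0.88], [0.19,-0.97,0.16]]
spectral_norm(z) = 0.13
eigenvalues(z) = [(0.05+0j), (-0.08+0.03j), (-0.08-0.03j)]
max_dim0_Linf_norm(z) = 0.11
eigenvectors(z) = [[(0.4+0j), -0.23+0.41j, -0.23-0.41j], [(-0.83+0j), -0.80+0.00j, -0.80-0.00j], [0.40+0.00j, -0.19-0.32j, -0.19+0.32j]]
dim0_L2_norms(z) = [0.12, 0.04, 0.1]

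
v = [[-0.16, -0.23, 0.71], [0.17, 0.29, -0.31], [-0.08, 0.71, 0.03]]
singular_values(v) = [0.94, 0.64, 0.1]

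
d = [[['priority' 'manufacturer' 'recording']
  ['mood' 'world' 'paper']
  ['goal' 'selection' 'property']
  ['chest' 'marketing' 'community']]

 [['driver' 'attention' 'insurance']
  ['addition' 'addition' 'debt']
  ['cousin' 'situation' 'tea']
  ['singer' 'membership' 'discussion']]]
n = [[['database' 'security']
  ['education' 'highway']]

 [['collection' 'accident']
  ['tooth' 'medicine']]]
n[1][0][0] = 'collection'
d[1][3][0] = 'singer'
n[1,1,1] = 'medicine'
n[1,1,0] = 'tooth'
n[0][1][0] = 'education'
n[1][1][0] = 'tooth'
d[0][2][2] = 'property'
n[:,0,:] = [['database', 'security'], ['collection', 'accident']]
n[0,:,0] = ['database', 'education']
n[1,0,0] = 'collection'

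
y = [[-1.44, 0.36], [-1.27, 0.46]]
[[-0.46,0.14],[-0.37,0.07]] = y @ [[0.4,-0.19], [0.31,-0.37]]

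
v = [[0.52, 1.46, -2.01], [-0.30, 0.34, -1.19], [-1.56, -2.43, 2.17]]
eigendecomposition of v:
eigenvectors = [[-0.56,0.61,-0.23], [-0.22,-0.71,-0.7], [0.8,-0.36,-0.67]]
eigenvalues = [3.93, -0.0, -0.9]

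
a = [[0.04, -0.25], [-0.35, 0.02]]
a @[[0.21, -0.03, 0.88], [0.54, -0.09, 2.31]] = [[-0.13, 0.02, -0.54], [-0.06, 0.01, -0.26]]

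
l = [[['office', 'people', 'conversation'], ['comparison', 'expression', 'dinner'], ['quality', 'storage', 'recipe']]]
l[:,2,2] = ['recipe']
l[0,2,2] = 'recipe'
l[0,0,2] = 'conversation'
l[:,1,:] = [['comparison', 'expression', 'dinner']]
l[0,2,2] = 'recipe'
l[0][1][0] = 'comparison'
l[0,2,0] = 'quality'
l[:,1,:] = [['comparison', 'expression', 'dinner']]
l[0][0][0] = 'office'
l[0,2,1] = 'storage'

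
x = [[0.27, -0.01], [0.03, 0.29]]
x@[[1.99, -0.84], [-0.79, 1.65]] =[[0.55, -0.24], [-0.17, 0.45]]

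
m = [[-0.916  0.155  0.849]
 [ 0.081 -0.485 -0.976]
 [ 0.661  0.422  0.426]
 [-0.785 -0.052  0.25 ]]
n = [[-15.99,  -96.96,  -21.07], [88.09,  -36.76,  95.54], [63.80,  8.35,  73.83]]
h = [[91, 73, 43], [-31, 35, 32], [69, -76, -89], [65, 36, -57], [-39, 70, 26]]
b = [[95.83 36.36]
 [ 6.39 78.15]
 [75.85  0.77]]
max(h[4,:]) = 70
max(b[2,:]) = 75.85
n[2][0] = 63.8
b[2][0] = 75.85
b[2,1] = 0.77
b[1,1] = 78.15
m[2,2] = 0.426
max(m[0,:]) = 0.849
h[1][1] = 35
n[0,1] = -96.96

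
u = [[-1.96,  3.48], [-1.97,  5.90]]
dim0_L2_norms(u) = [2.78, 6.85]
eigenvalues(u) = [-0.96, 4.9]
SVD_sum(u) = [[-1.46, 3.68], [-2.29, 5.77]] + [[-0.5,-0.2], [0.32,0.13]]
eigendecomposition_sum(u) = [[-1.12, 0.57], [-0.32, 0.16]] + [[-0.84,2.91], [-1.65,5.74]]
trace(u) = 3.94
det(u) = -4.71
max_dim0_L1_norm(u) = 9.38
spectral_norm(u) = 7.36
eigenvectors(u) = [[-0.96, -0.45], [-0.28, -0.89]]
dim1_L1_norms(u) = [5.44, 7.87]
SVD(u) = [[-0.54, -0.84], [-0.84, 0.54]] @ diag([7.364382848079423, 0.6393475321870203]) @ [[0.37, -0.93], [0.93, 0.37]]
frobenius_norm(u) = 7.39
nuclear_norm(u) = 8.00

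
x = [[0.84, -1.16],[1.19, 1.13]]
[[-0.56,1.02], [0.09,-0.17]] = x @ [[-0.23,0.41], [0.32,-0.58]]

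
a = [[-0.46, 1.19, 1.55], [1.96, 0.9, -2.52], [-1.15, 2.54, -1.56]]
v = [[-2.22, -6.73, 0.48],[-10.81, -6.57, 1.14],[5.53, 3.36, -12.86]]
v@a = [[-12.72, -7.48, 12.77], [-9.22, -15.88, -1.98], [18.83, -23.06, 20.17]]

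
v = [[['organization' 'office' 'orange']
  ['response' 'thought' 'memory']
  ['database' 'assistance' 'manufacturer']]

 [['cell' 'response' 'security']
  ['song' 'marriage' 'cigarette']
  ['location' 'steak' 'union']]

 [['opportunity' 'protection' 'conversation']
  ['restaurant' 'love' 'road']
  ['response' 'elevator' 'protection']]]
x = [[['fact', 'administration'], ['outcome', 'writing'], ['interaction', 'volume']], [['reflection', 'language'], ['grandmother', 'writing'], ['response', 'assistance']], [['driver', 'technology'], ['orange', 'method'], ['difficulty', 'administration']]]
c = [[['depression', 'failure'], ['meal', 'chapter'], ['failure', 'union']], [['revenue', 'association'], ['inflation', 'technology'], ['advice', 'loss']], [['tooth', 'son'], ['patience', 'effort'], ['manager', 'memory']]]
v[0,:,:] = [['organization', 'office', 'orange'], ['response', 'thought', 'memory'], ['database', 'assistance', 'manufacturer']]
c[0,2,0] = 'failure'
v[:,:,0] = [['organization', 'response', 'database'], ['cell', 'song', 'location'], ['opportunity', 'restaurant', 'response']]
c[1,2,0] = 'advice'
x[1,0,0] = 'reflection'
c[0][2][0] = 'failure'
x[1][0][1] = 'language'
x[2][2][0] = 'difficulty'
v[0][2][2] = 'manufacturer'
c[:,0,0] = ['depression', 'revenue', 'tooth']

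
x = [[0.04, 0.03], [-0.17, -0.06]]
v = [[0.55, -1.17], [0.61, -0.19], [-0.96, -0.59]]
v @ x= [[0.22, 0.09],[0.06, 0.03],[0.06, 0.01]]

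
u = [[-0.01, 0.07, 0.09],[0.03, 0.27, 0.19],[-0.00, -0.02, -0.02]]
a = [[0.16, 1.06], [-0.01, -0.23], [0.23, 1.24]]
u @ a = [[0.02, 0.08], [0.05, 0.21], [-0.00, -0.02]]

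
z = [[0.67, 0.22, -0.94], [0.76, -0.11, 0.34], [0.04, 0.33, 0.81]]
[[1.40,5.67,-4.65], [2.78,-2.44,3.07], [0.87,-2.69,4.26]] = z @[[3.28, -0.25, 1.35], [0.11, 4.52, -1.11], [0.87, -5.15, 5.65]]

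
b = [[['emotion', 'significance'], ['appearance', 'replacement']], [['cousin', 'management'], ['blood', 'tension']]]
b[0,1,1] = 'replacement'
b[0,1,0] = 'appearance'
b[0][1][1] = 'replacement'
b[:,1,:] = [['appearance', 'replacement'], ['blood', 'tension']]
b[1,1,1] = 'tension'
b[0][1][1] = 'replacement'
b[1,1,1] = 'tension'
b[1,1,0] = 'blood'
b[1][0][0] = 'cousin'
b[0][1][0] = 'appearance'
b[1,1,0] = 'blood'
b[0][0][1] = 'significance'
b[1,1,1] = 'tension'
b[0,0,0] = 'emotion'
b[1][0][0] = 'cousin'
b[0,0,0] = 'emotion'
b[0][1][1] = 'replacement'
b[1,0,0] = 'cousin'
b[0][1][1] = 'replacement'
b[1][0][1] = 'management'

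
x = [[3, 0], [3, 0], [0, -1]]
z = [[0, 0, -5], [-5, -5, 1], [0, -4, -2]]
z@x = [[0, 5], [-30, -1], [-12, 2]]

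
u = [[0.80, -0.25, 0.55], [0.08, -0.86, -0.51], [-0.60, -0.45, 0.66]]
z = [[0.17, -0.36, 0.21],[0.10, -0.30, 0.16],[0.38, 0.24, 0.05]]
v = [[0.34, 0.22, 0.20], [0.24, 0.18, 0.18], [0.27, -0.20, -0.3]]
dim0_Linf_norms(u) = [0.8, 0.86, 0.66]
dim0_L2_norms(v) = [0.5, 0.35, 0.4]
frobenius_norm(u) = 1.73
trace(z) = -0.08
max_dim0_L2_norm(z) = 0.53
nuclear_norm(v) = 1.02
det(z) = -0.00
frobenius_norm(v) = 0.73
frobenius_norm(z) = 0.73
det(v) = 0.00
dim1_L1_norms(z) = [0.74, 0.56, 0.67]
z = v @ u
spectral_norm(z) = 0.58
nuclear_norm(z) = 1.02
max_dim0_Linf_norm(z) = 0.38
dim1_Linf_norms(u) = [0.8, 0.86, 0.66]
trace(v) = 0.22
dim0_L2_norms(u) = [1.0, 1.0, 1.0]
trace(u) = 0.60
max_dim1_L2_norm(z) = 0.45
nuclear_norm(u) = 3.00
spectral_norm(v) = 0.57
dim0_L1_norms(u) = [1.48, 1.56, 1.72]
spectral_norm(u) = 1.00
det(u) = -1.00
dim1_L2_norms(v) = [0.45, 0.35, 0.45]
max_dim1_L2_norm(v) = 0.45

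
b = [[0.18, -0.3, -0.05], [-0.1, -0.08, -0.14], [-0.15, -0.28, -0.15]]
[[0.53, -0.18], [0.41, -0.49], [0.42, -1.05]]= b @ [[1.45, 2.68], [-0.25, 2.14], [-3.79, 0.35]]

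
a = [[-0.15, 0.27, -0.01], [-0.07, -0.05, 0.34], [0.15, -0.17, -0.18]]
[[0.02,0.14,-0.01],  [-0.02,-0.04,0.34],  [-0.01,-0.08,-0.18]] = a@[[0.03, 0.09, -0.03],  [0.09, 0.55, -0.01],  [-0.03, -0.01, 0.99]]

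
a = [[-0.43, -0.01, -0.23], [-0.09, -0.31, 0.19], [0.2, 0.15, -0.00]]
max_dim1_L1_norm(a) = 0.67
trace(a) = -0.74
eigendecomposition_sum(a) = [[-0.21+0.08j, (-0+0.13j), -0.11-0.05j],  [(-0.05-0.29j), (-0.16-0.04j), (0.09-0.13j)],  [(0.1+0.11j), (0.07-0.03j), -0.00+0.08j]] + [[(-0.21-0.08j), (-0-0.13j), (-0.11+0.05j)], [(-0.05+0.29j), (-0.16+0.04j), 0.09+0.13j], [(0.1-0.11j), (0.07+0.03j), (-0-0.08j)]] + [[-0.00-0.00j,(-0+0j),-0.00-0.00j], [0.00+0.00j,-0j,0j], [0j,-0j,0.00+0.00j]]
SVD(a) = [[-0.89, 0.32, 0.32], [-0.18, -0.90, 0.40], [0.42, 0.3, 0.86]] @ diag([0.5275661789755006, 0.4029422479235596, 0.0033869808825565213]) @ [[0.91, 0.24, 0.32],[0.00, 0.79, -0.61],[-0.40, 0.56, 0.73]]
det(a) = 0.00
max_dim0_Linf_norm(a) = 0.43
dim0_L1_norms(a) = [0.72, 0.47, 0.42]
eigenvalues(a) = [(-0.37+0.12j), (-0.37-0.12j), 0j]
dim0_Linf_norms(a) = [0.43, 0.31, 0.23]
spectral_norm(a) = 0.53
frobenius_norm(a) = 0.66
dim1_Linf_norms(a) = [0.43, 0.31, 0.2]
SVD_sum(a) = [[-0.43, -0.11, -0.15],[-0.09, -0.02, -0.03],[0.20, 0.05, 0.07]] + [[0.00, 0.1, -0.08],  [-0.0, -0.29, 0.22],  [0.0, 0.10, -0.07]] + [[-0.0, 0.00, 0.00], [-0.00, 0.00, 0.0], [-0.00, 0.0, 0.00]]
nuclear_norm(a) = 0.93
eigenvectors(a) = [[0.12+0.56j, 0.12-0.56j, -0.40+0.00j], [-0.74+0.00j, (-0.74-0j), 0.55+0.00j], [0.30-0.20j, (0.3+0.2j), 0.73+0.00j]]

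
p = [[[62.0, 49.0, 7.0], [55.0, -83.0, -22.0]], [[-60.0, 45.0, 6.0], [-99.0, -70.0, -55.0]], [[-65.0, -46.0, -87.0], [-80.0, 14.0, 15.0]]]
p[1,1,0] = -99.0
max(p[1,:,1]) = 45.0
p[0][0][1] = 49.0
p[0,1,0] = 55.0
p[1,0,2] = 6.0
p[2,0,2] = -87.0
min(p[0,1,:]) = -83.0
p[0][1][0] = 55.0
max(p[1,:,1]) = 45.0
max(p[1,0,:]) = 45.0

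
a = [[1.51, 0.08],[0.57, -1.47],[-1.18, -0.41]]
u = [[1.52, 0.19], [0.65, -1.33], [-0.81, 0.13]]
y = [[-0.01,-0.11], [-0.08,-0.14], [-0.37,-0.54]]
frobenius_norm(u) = 2.28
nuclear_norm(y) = 0.74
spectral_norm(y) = 0.68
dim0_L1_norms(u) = [2.98, 1.65]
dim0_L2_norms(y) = [0.38, 0.57]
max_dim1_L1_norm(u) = 1.98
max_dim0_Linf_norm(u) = 1.52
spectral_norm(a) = 2.01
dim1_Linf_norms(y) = [0.11, 0.14, 0.54]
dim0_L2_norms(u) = [1.84, 1.35]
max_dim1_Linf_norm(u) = 1.52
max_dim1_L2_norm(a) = 1.58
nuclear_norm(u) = 3.16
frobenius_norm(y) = 0.68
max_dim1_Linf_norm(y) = 0.54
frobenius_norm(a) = 2.52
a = u + y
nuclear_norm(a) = 3.53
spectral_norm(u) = 1.91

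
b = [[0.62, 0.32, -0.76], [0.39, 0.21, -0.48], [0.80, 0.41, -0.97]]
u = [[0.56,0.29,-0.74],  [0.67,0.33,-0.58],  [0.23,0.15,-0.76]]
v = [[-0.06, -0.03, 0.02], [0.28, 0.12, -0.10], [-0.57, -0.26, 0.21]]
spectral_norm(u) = 1.54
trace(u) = 0.13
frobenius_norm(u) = 1.58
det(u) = -0.00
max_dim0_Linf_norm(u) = 0.76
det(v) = 0.00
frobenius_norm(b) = 1.80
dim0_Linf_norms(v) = [0.57, 0.26, 0.21]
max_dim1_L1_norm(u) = 1.59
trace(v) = 0.27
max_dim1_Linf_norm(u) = 0.76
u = b + v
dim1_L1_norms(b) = [1.7, 1.08, 2.18]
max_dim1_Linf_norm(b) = 0.97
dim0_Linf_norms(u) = [0.67, 0.33, 0.76]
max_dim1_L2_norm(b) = 1.32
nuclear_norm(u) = 1.89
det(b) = 0.00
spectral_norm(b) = 1.80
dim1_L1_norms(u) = [1.59, 1.58, 1.14]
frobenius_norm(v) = 0.74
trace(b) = -0.14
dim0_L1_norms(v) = [0.91, 0.41, 0.33]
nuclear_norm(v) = 0.75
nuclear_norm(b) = 1.81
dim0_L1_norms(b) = [1.81, 0.94, 2.21]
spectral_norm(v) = 0.74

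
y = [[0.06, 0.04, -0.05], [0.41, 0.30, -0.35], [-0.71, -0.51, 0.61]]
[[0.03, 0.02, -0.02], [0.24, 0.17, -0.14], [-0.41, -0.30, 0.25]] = y@[[0.48, 0.1, -0.03], [0.10, 0.42, -0.02], [-0.03, -0.02, 0.36]]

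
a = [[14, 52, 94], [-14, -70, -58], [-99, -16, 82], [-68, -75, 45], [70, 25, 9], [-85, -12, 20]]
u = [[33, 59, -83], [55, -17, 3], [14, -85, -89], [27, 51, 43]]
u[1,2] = 3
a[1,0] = -14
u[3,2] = 43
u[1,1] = -17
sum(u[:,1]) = 8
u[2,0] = 14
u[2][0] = 14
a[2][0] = -99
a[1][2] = -58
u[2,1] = -85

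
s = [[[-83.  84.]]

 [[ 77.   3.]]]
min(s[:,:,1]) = 3.0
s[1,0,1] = 3.0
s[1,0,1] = 3.0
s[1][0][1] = 3.0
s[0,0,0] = -83.0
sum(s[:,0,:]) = 81.0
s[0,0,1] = 84.0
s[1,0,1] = 3.0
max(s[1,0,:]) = 77.0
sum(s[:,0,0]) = -6.0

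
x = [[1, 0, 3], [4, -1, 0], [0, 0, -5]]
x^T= [[1, 4, 0], [0, -1, 0], [3, 0, -5]]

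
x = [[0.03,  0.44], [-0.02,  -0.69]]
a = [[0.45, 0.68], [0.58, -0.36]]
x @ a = [[0.27, -0.14], [-0.41, 0.23]]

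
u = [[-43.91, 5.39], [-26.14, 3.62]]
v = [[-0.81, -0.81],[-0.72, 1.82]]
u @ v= [[31.69, 45.38], [18.57, 27.76]]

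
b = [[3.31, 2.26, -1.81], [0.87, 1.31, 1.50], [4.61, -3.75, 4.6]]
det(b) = 61.984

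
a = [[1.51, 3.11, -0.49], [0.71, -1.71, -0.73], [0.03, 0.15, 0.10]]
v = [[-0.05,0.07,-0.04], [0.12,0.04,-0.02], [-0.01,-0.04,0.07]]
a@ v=[[0.3,  0.25,  -0.16],[-0.23,  0.01,  -0.05],[0.02,  0.0,  0.0]]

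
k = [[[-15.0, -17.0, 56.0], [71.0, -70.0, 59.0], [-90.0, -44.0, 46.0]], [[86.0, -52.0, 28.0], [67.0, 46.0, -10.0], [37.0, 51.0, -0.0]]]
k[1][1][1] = 46.0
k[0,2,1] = -44.0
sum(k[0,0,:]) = 24.0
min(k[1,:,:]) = -52.0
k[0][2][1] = -44.0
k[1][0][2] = 28.0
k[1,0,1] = -52.0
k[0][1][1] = -70.0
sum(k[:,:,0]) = 156.0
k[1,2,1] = 51.0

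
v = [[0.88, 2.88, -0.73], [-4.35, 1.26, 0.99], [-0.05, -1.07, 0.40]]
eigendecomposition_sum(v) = [[0.43+1.72j, (1.44-0.48j), (-0.39-0.38j)], [(-2.18+0.57j), 0.63+1.82j, (0.48-0.5j)], [-0.05-0.64j, -0.54+0.09j, (0.12+0.16j)]] + [[(0.43-1.72j), 1.44+0.48j, -0.39+0.38j],[-2.18-0.57j, 0.63-1.82j, (0.48+0.5j)],[-0.05+0.64j, -0.54-0.09j, (0.12-0.16j)]] + [[0.02+0.00j, -0j, 0.05+0.00j], [0.01+0.00j, -0j, 0.03+0.00j], [(0.06+0j), 0.01-0.00j, (0.17+0j)]]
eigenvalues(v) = [(1.18+3.7j), (1.18-3.7j), (0.19+0j)]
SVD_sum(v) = [[0.31, -0.08, -0.07], [-4.39, 1.08, 1.03], [0.11, -0.03, -0.03]] + [[0.56,2.94,-0.72], [0.03,0.18,-0.04], [-0.2,-1.07,0.26]] + [[0.02, 0.01, 0.06], [0.00, 0.0, 0.01], [0.05, 0.03, 0.16]]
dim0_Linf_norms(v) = [4.35, 2.88, 0.99]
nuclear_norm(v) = 8.11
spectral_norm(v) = 4.64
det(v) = 2.80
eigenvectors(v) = [[(-0.01+0.6j), -0.01-0.60j, 0.26+0.00j], [-0.77+0.00j, (-0.77-0j), (0.18+0j)], [(0.04-0.21j), (0.04+0.21j), (0.95+0j)]]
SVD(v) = [[-0.07, -0.94, 0.34],[1.00, -0.06, 0.05],[-0.02, 0.34, 0.94]] @ diag([4.6446444138219265, 3.285253756370509, 0.18353753132871345]) @ [[-0.95,0.23,0.22], [-0.18,-0.96,0.23], [0.27,0.18,0.95]]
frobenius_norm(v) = 5.69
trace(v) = 2.54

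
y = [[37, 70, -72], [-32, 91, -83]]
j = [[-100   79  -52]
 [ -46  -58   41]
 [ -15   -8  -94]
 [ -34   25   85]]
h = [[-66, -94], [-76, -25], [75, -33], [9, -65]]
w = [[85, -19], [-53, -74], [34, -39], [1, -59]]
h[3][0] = 9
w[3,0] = 1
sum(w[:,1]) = -191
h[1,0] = -76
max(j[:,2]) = 85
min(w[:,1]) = -74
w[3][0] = 1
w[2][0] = 34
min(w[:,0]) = -53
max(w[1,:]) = -53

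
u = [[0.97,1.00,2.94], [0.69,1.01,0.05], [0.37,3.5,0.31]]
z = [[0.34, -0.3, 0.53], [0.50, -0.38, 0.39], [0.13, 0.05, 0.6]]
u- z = [[0.63, 1.3, 2.41], [0.19, 1.39, -0.34], [0.24, 3.45, -0.29]]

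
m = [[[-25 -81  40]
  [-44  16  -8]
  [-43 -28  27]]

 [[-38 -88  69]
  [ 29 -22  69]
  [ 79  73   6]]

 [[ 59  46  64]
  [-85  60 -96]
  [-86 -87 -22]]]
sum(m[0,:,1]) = -93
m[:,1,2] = [-8, 69, -96]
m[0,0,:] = [-25, -81, 40]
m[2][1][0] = -85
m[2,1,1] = 60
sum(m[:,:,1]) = -111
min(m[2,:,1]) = -87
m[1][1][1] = -22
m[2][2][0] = -86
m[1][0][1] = -88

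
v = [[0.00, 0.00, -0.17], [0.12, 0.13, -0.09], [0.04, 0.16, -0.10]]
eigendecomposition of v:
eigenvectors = [[-0.00+0.57j, (-0-0.57j), (0.83+0j)], [(0.66+0j), (0.66-0j), -0.23+0.00j], [(0.45-0.22j), (0.45+0.22j), (0.51+0j)]]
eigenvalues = [(0.07+0.13j), (0.07-0.13j), (-0.11+0j)]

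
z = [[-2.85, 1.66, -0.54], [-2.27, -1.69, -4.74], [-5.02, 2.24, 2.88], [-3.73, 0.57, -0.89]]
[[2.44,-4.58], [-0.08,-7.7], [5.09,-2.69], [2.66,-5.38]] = z @ [[-0.73, 1.05], [0.3, -0.53], [0.26, 1.31]]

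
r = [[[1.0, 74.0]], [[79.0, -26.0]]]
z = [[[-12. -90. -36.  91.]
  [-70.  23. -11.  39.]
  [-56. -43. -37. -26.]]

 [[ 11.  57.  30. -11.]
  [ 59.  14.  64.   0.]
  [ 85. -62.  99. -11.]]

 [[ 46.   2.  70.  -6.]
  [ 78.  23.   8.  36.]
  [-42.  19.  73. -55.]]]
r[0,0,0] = 1.0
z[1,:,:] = [[11.0, 57.0, 30.0, -11.0], [59.0, 14.0, 64.0, 0.0], [85.0, -62.0, 99.0, -11.0]]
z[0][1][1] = 23.0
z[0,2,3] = -26.0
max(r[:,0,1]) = 74.0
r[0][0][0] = 1.0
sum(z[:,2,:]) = -56.0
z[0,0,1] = -90.0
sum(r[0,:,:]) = 75.0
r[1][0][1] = -26.0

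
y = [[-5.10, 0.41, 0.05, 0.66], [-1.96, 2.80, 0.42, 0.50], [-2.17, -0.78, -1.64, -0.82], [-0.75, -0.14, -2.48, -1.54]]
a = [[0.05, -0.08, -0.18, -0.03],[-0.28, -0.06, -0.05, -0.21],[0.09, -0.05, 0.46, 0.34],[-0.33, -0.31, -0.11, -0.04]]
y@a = [[-0.58, 0.18, 0.85, 0.06],[-1.01, -0.19, 0.35, -0.41],[0.23, 0.56, -0.23, -0.30],[0.29, 0.67, -0.83, -0.73]]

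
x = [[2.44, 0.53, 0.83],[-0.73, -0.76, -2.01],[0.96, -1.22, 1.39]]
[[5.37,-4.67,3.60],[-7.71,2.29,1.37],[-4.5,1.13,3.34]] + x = [[7.81, -4.14, 4.43], [-8.44, 1.53, -0.64], [-3.54, -0.09, 4.73]]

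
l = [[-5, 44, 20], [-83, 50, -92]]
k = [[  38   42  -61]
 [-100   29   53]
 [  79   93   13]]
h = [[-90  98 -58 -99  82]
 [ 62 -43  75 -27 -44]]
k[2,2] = 13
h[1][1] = -43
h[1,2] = 75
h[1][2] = 75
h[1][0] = 62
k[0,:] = [38, 42, -61]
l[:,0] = [-5, -83]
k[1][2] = 53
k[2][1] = 93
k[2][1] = 93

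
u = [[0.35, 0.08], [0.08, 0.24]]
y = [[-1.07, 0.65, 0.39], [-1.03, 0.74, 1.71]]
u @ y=[[-0.46, 0.29, 0.27],[-0.33, 0.23, 0.44]]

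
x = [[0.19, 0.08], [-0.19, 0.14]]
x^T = [[0.19,-0.19], [0.08,0.14]]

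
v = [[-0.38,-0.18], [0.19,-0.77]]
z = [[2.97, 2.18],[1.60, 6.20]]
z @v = [[-0.71, -2.21], [0.57, -5.06]]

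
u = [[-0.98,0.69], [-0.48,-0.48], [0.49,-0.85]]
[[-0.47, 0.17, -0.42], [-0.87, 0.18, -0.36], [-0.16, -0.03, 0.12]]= u @ [[1.03, -0.26, 0.56], [0.78, -0.12, 0.18]]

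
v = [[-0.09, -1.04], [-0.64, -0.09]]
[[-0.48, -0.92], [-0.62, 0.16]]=v@[[0.92, -0.38], [0.38, 0.92]]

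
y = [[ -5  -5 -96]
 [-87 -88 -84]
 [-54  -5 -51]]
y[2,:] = [-54, -5, -51]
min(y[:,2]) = -96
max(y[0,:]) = -5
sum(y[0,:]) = -106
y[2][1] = -5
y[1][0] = -87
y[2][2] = -51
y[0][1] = -5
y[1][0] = -87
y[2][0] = -54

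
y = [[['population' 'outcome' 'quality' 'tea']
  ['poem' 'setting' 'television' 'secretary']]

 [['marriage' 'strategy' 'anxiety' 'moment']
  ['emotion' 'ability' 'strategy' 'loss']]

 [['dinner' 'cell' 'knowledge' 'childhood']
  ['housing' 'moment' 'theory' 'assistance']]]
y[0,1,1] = 'setting'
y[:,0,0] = ['population', 'marriage', 'dinner']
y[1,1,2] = 'strategy'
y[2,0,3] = 'childhood'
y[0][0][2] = 'quality'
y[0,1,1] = 'setting'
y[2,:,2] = ['knowledge', 'theory']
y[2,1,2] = 'theory'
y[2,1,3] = 'assistance'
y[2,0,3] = 'childhood'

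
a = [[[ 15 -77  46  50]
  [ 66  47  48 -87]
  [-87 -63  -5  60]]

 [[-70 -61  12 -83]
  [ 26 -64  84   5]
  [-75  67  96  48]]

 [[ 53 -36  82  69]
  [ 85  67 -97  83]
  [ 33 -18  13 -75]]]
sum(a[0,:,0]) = -6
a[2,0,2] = 82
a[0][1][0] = 66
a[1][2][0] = -75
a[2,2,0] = 33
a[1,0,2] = 12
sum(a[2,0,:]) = 168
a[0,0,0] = 15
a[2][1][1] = 67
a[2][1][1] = 67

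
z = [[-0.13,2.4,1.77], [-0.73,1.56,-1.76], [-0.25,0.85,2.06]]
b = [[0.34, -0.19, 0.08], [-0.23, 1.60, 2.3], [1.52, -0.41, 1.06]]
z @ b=[[2.09, 3.14, 7.39], [-3.28, 3.36, 1.66], [2.85, 0.56, 4.12]]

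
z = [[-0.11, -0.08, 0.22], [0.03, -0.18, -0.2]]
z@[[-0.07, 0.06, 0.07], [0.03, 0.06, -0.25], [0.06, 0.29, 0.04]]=[[0.02, 0.05, 0.02],[-0.02, -0.07, 0.04]]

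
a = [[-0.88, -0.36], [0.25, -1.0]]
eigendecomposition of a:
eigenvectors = [[(0.77+0j),(0.77-0j)], [(0.13-0.63j),(0.13+0.63j)]]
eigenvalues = [(-0.94+0.29j), (-0.94-0.29j)]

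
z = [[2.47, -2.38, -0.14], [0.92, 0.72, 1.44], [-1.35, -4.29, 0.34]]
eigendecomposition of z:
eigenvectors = [[-0.85+0.00j,(0.24-0.22j),(0.24+0.22j)], [-0.01+0.00j,(-0.11-0.48j),(-0.11+0.48j)], [0.53+0.00j,0.81+0.00j,0.81-0.00j]]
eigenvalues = [(2.54+0j), (0.5+2.88j), (0.5-2.88j)]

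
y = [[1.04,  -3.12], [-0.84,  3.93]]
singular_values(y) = [5.19, 0.28]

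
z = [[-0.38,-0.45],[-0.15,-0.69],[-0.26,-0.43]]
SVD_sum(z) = [[-0.24,-0.51], [-0.30,-0.62], [-0.21,-0.45]] + [[-0.14,0.06], [0.15,-0.07], [-0.05,0.02]]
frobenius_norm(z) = 1.05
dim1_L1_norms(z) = [0.83, 0.84, 0.69]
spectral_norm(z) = 1.02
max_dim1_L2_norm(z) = 0.71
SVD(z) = [[-0.56, 0.67], [-0.67, -0.71], [-0.49, 0.22]] @ diag([1.0232958808475738, 0.22553390042383534]) @ [[0.43, 0.90], [-0.9, 0.43]]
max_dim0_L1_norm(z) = 1.57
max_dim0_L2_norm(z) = 0.93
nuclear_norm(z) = 1.25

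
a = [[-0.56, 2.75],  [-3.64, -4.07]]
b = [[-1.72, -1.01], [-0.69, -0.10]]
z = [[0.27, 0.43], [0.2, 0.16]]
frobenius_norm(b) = 2.11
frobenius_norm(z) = 0.57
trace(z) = 0.43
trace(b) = -1.82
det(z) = -0.04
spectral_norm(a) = 5.76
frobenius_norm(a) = 6.14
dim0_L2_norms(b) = [1.85, 1.01]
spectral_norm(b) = 2.10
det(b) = -0.52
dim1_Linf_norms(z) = [0.43, 0.2]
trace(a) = -4.63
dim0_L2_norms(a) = [3.68, 4.91]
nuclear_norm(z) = 0.64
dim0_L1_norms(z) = [0.47, 0.59]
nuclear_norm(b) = 2.35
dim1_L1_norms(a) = [3.31, 7.71]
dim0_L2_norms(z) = [0.34, 0.46]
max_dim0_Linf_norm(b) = 1.72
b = z @ a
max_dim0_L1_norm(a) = 6.82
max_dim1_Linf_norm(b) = 1.72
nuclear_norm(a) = 7.89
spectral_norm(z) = 0.56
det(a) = 12.29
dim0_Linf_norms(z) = [0.27, 0.43]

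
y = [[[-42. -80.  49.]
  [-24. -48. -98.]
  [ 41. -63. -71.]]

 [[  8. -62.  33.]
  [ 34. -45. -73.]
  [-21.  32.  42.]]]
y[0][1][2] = -98.0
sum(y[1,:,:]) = -52.0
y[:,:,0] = [[-42.0, -24.0, 41.0], [8.0, 34.0, -21.0]]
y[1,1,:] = [34.0, -45.0, -73.0]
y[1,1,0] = 34.0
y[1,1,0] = 34.0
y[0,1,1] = -48.0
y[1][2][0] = -21.0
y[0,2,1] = -63.0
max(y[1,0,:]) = 33.0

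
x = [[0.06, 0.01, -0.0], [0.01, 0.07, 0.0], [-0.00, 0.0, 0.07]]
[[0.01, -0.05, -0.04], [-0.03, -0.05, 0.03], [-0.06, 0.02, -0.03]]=x@[[0.17,-0.68,-0.71], [-0.51,-0.68,0.52], [-0.84,0.27,-0.47]]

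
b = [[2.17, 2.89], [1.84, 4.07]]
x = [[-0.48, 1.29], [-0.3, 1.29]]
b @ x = [[-1.91, 6.53],[-2.1, 7.62]]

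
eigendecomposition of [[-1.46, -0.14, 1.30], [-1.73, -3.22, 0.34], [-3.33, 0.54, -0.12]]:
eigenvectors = [[(-0.17+0.47j), (-0.17-0.47j), (-0.11+0j)], [-0.15-0.20j, (-0.15+0.2j), -0.99+0.00j], [-0.83+0.00j, -0.83-0.00j, 0.05+0.00j]]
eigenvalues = [(-0.69+2j), (-0.69-2j), (-3.42+0j)]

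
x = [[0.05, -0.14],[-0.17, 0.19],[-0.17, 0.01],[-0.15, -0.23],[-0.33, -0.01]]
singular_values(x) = [0.44, 0.33]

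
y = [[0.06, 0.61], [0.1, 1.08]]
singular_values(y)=[1.25, 0.0]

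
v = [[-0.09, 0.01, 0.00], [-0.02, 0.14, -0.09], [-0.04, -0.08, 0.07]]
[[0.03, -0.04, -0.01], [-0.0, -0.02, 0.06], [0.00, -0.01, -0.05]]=v@[[-0.35, 0.39, 0.14],  [-0.52, -0.12, 0.1],  [-0.73, -0.03, -0.54]]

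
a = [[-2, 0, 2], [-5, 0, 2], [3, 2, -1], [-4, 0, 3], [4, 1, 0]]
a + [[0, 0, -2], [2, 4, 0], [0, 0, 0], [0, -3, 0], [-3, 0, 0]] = [[-2, 0, 0], [-3, 4, 2], [3, 2, -1], [-4, -3, 3], [1, 1, 0]]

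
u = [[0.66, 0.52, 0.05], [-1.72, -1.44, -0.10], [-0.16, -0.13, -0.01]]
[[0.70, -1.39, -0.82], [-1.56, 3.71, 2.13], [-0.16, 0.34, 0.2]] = u @ [[2.84, -1.84, 0.1], [-2.43, -0.52, -1.34], [1.73, 1.99, -3.69]]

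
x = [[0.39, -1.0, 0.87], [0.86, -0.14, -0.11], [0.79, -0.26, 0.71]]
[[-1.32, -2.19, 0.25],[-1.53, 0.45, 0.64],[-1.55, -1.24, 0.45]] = x @ [[-1.69, 0.38, 0.69],  [0.59, 0.66, -0.15],  [-0.08, -1.93, -0.19]]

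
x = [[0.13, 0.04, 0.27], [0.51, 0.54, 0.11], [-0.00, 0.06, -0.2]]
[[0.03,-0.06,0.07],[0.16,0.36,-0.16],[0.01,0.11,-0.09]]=x@ [[0.22, 0.09, -0.01], [0.09, 0.65, -0.36], [-0.01, -0.36, 0.32]]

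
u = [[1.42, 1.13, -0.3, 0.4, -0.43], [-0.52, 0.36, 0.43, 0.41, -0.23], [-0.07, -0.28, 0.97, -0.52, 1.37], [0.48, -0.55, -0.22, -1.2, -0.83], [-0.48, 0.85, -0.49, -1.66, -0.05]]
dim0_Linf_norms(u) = [1.42, 1.13, 0.97, 1.66, 1.37]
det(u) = -5.82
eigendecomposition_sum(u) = [[1.19+0.00j, 0.37-0.00j, -0.02+0.00j, 0.57+0.00j, -0.61+0.00j], [(-0.66-0j), (-0.21+0j), (0.01-0j), -0.31-0.00j, 0.34+0.00j], [(-1.71-0j), -0.54+0.00j, 0.03-0.00j, (-0.82-0j), (0.89+0j)], [0.67+0.00j, (0.21-0j), (-0.01+0j), 0.32+0.00j, -0.34+0.00j], [(-0.78-0j), (-0.24+0j), 0.02-0.00j, -0.37-0.00j, 0.40+0.00j]] + [[0.09-0.00j, (0.08-0j), 0.05+0.00j, (0.03+0j), (-0.01+0j)], [(0.49-0j), 0.44-0.00j, 0.26+0.00j, 0.15+0.00j, (-0.07+0j)], [1.34-0.00j, 1.20-0.00j, (0.71+0j), 0.41+0.00j, -0.19+0.00j], [(-0.28+0j), (-0.25+0j), (-0.15-0j), -0.09-0.00j, 0.04+0.00j], [(0.16-0j), 0.14-0.00j, (0.08+0j), (0.05+0j), -0.02+0.00j]] + [[(0.07+0.14j),  0.34-0.25j,  -0.16+0.01j,  -0.11-0.20j,  0.10+0.22j], [(-0.18-0j),  (0.06+0.46j),  0.07-0.17j,  0.25+0.01j,  -0.26-0.03j], [(0.16-0.17j),  -0.50-0.37j,  0.09+0.22j,  (-0.23+0.24j),  0.27-0.23j], [0.00-0.06j,  -0.15+0.02j,  (0.05+0.02j),  (-0+0.08j),  0.01-0.08j], [(0.03+0.22j),  (0.57-0.17j),  -0.22-0.06j,  (-0.04-0.32j),  (0.02+0.34j)]] + [[(0.07-0.14j), 0.34+0.25j, (-0.16-0.01j), (-0.11+0.2j), 0.10-0.22j], [-0.18+0.00j, (0.06-0.46j), 0.07+0.17j, (0.25-0.01j), (-0.26+0.03j)], [0.16+0.17j, -0.50+0.37j, 0.09-0.22j, -0.23-0.24j, (0.27+0.23j)], [0.00+0.06j, (-0.15-0.02j), 0.05-0.02j, (-0-0.08j), (0.01+0.08j)], [(0.03-0.22j), (0.57+0.17j), (-0.22+0.06j), -0.04+0.32j, 0.02-0.34j]] + [[(-0-0j), 0.00+0.00j, 0j, (0.02+0j), 0.01-0.00j],[-0.00-0.00j, (0.01+0j), (0.01+0j), (0.07+0j), 0.03-0.00j],[(-0.02-0j), 0.05+0.00j, (0.04+0j), (0.35+0j), (0.13-0j)],[(0.09+0j), (-0.22-0j), (-0.16-0j), -1.43-0.00j, -0.54+0.00j],[(0.08+0j), -0.19-0.00j, (-0.14-0j), -1.25-0.00j, (-0.47+0j)]]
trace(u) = 1.50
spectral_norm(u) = 2.26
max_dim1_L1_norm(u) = 3.68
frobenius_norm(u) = 3.79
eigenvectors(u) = [[(0.49+0j), 0.06+0.00j, -0.12+0.37j, -0.12-0.37j, (0.01+0j)], [-0.27+0.00j, 0.34+0.00j, (-0.3-0.31j), -0.30+0.31j, (0.04+0j)], [(-0.71+0j), 0.91+0.00j, 0.58+0.00j, 0.58-0.00j, (0.18+0j)], [0.28+0.00j, -0.19+0.00j, (0.1-0.1j), (0.1+0.1j), (-0.74+0j)], [-0.32+0.00j, 0.11+0.00j, (-0.34+0.44j), -0.34-0.44j, -0.65+0.00j]]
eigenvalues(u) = [(1.74+0j), (1.13+0j), (0.24+1.24j), (0.24-1.24j), (-1.85+0j)]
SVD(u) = [[-0.47,0.59,0.57,0.29,-0.14], [0.14,0.1,0.04,-0.47,-0.86], [0.48,-0.43,0.53,0.51,-0.22], [-0.5,-0.3,-0.47,0.52,-0.42], [-0.54,-0.6,0.42,-0.41,0.09]] @ diag([2.2553207914847895, 2.2389639485101602, 1.470583475862627, 1.3247725093959521, 0.5914647949259222]) @ [[-0.33, -0.35, 0.46, 0.49, 0.56], [0.43, 0.21, -0.09, 0.83, -0.27], [0.22, 0.77, 0.17, -0.11, 0.57], [0.81, -0.46, 0.22, -0.21, 0.20], [0.02, -0.18, -0.84, 0.10, 0.5]]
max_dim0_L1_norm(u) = 4.19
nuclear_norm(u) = 7.88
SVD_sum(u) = [[0.35, 0.37, -0.48, -0.52, -0.59], [-0.11, -0.11, 0.15, 0.16, 0.18], [-0.36, -0.38, 0.49, 0.53, 0.60], [0.37, 0.39, -0.52, -0.55, -0.63], [0.4, 0.42, -0.56, -0.60, -0.68]] + [[0.58, 0.29, -0.12, 1.10, -0.35], [0.09, 0.05, -0.02, 0.18, -0.06], [-0.42, -0.21, 0.09, -0.81, 0.26], [-0.29, -0.14, 0.06, -0.55, 0.18], [-0.58, -0.29, 0.12, -1.12, 0.36]] + [[0.18, 0.64, 0.14, -0.09, 0.48], [0.01, 0.04, 0.01, -0.01, 0.03], [0.17, 0.59, 0.13, -0.09, 0.44], [-0.15, -0.53, -0.12, 0.08, -0.39], [0.14, 0.47, 0.11, -0.07, 0.35]] + [[0.31,  -0.18,  0.08,  -0.08,  0.08], [-0.51,  0.29,  -0.14,  0.14,  -0.13], [0.54,  -0.31,  0.14,  -0.14,  0.14], [0.55,  -0.32,  0.15,  -0.15,  0.14], [-0.44,  0.25,  -0.12,  0.12,  -0.11]] + [[-0.0,0.01,0.07,-0.01,-0.04],  [-0.01,0.09,0.43,-0.05,-0.26],  [-0.0,0.02,0.11,-0.01,-0.07],  [-0.01,0.04,0.21,-0.03,-0.12],  [0.0,-0.01,-0.04,0.01,0.03]]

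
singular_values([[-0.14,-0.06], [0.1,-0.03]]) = [0.18, 0.06]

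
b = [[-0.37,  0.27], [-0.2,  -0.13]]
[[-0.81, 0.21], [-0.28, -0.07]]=b @ [[1.77, -0.08], [-0.56, 0.66]]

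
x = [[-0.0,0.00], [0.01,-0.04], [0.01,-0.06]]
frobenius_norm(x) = 0.07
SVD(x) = [[0.0,0.00], [0.56,-0.83], [0.83,0.56]] @ diag([0.07343420458864693, 0.002723526469992165]) @ [[0.19, -0.98], [-0.98, -0.19]]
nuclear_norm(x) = 0.08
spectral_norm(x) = 0.07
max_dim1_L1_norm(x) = 0.07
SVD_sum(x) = [[0.00, -0.0], [0.01, -0.04], [0.01, -0.06]] + [[-0.0, -0.00], [0.00, 0.0], [-0.00, -0.0]]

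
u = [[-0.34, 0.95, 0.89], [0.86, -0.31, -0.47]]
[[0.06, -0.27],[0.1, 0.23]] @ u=[[-0.25, 0.14, 0.18], [0.16, 0.02, -0.02]]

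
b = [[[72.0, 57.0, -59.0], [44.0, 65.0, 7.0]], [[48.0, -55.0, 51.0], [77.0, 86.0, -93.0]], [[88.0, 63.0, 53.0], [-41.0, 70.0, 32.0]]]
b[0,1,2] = 7.0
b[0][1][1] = 65.0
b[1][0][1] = -55.0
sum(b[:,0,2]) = 45.0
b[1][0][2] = 51.0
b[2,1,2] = 32.0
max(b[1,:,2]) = 51.0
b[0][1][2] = 7.0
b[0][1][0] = 44.0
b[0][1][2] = 7.0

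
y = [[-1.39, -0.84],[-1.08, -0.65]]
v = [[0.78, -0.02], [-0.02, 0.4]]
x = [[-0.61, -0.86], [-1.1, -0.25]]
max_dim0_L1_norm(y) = 2.47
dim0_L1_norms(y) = [2.47, 1.49]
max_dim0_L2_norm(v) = 0.78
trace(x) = -0.86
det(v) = 0.31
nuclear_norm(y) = 2.06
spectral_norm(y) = 2.06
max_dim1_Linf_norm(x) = 1.1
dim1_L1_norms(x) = [1.47, 1.35]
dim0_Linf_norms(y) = [1.39, 0.84]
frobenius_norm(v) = 0.88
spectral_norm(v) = 0.78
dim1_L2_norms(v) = [0.78, 0.4]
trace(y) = -2.04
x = v + y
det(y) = -0.00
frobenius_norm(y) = 2.06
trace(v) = 1.18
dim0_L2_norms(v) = [0.78, 0.4]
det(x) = -0.79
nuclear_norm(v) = 1.18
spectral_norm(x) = 1.44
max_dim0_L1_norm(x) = 1.71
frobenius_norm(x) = 1.54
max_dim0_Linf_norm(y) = 1.39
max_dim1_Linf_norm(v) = 0.78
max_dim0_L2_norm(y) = 1.76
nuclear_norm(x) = 1.99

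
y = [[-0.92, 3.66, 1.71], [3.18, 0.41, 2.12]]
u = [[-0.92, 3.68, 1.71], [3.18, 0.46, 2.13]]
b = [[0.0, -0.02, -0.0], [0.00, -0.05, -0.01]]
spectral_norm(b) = 0.05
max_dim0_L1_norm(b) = 0.07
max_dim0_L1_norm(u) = 4.14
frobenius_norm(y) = 5.65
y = u + b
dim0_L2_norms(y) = [3.31, 3.68, 2.72]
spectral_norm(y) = 4.30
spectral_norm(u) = 4.33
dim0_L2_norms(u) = [3.31, 3.71, 2.73]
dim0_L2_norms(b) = [0.0, 0.05, 0.01]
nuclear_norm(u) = 7.99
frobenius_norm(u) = 5.67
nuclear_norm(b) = 0.06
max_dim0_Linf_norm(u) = 3.68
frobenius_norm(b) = 0.05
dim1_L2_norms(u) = [4.16, 3.85]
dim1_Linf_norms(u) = [3.68, 3.18]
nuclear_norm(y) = 7.97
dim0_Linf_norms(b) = [0.0, 0.05, 0.01]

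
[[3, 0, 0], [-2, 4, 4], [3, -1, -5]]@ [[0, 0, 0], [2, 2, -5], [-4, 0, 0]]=[[0, 0, 0], [-8, 8, -20], [18, -2, 5]]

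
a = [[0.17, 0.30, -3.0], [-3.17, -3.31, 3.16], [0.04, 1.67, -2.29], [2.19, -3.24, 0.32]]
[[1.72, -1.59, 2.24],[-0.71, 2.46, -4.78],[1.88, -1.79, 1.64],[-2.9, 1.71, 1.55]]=a@[[-0.72,0.13,0.81], [0.35,-0.39,0.00], [-0.58,0.5,-0.70]]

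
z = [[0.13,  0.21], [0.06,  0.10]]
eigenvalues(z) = [0.23, 0.0]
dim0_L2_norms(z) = [0.14, 0.23]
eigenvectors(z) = [[0.91,  -0.85], [0.42,  0.52]]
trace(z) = 0.23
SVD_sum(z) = [[0.13, 0.21], [0.06, 0.1]] + [[0.00,-0.00], [-0.00,0.0]]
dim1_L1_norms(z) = [0.34, 0.16]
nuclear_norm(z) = 0.27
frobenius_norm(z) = 0.27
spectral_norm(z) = 0.27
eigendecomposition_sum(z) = [[0.13, 0.21], [0.06, 0.1]] + [[0.0,-0.0], [-0.00,0.00]]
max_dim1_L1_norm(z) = 0.34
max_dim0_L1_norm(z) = 0.31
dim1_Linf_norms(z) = [0.21, 0.1]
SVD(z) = [[-0.9,-0.43],[-0.43,0.9]] @ diag([0.27312607924952104, 0.0014645251053985679]) @ [[-0.52, -0.85], [-0.85, 0.52]]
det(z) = 0.00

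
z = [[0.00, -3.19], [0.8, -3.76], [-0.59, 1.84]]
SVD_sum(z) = [[0.47, -3.12], [0.57, -3.79], [-0.28, 1.89]] + [[-0.47,-0.07],[0.23,0.03],[-0.31,-0.05]]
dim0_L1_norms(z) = [1.39, 8.79]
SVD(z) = [[0.59, -0.77], [0.72, 0.38], [-0.36, -0.51]] @ diag([5.320956693900516, 0.6122253356692231]) @ [[0.15, -0.99],[0.99, 0.15]]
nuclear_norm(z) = 5.93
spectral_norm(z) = 5.32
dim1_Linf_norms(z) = [3.19, 3.76, 1.84]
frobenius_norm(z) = 5.36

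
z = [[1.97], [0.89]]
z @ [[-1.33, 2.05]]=[[-2.62,4.04],[-1.18,1.82]]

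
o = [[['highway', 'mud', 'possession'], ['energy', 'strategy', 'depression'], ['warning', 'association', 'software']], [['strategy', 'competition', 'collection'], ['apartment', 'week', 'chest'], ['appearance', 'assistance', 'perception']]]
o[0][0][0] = 'highway'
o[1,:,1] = ['competition', 'week', 'assistance']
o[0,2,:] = ['warning', 'association', 'software']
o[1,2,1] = 'assistance'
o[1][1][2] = 'chest'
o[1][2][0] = 'appearance'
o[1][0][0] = 'strategy'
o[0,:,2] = ['possession', 'depression', 'software']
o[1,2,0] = 'appearance'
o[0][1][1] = 'strategy'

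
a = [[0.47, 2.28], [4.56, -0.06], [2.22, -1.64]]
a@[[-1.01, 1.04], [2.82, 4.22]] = [[5.95,10.11], [-4.77,4.49], [-6.87,-4.61]]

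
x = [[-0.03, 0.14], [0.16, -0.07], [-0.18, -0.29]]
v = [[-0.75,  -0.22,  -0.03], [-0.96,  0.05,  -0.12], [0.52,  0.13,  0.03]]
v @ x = [[-0.01,  -0.08], [0.06,  -0.1], [-0.0,  0.06]]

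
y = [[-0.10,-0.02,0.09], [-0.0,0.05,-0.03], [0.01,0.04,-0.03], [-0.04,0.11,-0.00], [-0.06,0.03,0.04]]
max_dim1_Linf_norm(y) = 0.11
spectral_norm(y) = 0.16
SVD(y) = [[-0.83, -0.26, -0.28], [0.08, 0.41, -0.73], [0.14, 0.33, -0.41], [-0.27, 0.79, 0.47], [-0.47, 0.17, -0.04]] @ diag([0.15917719522181156, 0.13726730181324506, 0.01096851741252165]) @ [[0.77, -0.11, -0.63],[-0.09, 0.95, -0.28],[0.63, 0.28, 0.73]]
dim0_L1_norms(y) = [0.21, 0.25, 0.19]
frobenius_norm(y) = 0.21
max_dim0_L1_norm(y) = 0.25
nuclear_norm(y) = 0.31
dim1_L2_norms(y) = [0.14, 0.06, 0.05, 0.12, 0.08]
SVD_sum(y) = [[-0.1, 0.01, 0.08], [0.01, -0.00, -0.01], [0.02, -0.0, -0.01], [-0.03, 0.00, 0.03], [-0.06, 0.01, 0.05]] + [[0.00, -0.03, 0.01], [-0.01, 0.05, -0.02], [-0.00, 0.04, -0.01], [-0.01, 0.10, -0.03], [-0.00, 0.02, -0.01]] + [[-0.0,-0.0,-0.00],[-0.01,-0.00,-0.01],[-0.0,-0.0,-0.0],[0.0,0.0,0.00],[-0.0,-0.0,-0.0]]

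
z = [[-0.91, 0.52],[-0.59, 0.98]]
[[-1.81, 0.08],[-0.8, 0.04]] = z @ [[2.33, -0.10], [0.59, -0.02]]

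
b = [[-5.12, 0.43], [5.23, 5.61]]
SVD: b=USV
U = [[-0.47, 0.88], [0.88, 0.47]]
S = [8.48, 3.65]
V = [[0.83,0.56], [-0.56,0.83]]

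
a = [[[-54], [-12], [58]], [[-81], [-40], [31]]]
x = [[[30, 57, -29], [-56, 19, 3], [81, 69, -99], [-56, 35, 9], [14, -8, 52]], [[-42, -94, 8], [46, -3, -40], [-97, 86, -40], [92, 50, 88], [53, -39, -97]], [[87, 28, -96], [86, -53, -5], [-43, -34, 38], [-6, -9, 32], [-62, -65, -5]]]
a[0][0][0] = -54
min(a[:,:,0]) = -81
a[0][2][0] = 58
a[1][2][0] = 31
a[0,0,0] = -54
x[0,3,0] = -56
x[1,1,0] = 46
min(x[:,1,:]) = -56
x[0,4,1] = -8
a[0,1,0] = -12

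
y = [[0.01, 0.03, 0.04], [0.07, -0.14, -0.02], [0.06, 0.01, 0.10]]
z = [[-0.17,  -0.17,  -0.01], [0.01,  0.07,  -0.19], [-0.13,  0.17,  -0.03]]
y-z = [[0.18, 0.2, 0.05], [0.06, -0.21, 0.17], [0.19, -0.16, 0.13]]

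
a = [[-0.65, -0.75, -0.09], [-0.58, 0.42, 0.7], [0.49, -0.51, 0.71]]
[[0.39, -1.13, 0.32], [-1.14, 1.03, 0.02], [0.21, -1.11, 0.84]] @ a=[[0.56, -0.93, -0.60], [0.15, 1.28, 0.84], [0.92, -1.05, -0.2]]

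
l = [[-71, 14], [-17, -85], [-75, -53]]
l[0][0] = -71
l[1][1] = -85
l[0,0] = -71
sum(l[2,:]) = -128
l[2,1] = -53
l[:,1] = [14, -85, -53]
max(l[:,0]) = -17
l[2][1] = -53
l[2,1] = -53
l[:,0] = [-71, -17, -75]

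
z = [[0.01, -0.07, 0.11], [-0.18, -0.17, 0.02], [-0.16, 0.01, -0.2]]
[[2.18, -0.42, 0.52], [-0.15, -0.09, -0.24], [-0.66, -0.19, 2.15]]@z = [[0.01, -0.08, 0.13], [0.05, 0.02, 0.03], [-0.32, 0.10, -0.51]]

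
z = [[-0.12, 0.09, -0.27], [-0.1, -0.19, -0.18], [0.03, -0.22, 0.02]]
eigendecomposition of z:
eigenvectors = [[(0.86+0j), (0.86-0j), 0.28+0.00j],[0.03+0.17j, 0.03-0.17j, (0.82+0j)],[-0.43-0.22j, -0.43+0.22j, 0.49+0.00j]]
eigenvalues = [(0.02+0.09j), (0.02-0.09j), (-0.33+0j)]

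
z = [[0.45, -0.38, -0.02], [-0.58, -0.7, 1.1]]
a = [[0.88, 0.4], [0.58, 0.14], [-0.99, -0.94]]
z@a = [[0.2, 0.15], [-2.01, -1.36]]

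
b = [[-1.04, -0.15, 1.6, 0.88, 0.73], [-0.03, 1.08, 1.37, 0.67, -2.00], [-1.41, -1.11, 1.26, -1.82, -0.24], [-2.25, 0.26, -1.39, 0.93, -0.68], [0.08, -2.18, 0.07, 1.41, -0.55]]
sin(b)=[[-3.55, -0.79, 2.96, 2.16, -0.42], [-1.86, -0.24, 0.81, 1.73, -0.94], [-2.91, -0.27, -1.32, -2.28, -1.48], [-3.26, -1.55, -1.87, -1.84, -0.62], [-2.44, -1.63, 1.23, 0.22, -0.85]]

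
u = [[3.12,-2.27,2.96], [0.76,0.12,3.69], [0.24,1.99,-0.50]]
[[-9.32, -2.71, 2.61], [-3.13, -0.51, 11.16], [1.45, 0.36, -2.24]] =u @ [[-1.92, -0.67, -2.47], [0.84, 0.26, 0.06], [-0.48, -0.01, 3.53]]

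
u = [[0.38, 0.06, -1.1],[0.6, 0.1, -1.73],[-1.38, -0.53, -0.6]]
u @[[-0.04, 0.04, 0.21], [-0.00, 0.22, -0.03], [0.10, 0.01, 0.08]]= [[-0.13,0.02,-0.01],[-0.2,0.03,-0.02],[-0.0,-0.18,-0.32]]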